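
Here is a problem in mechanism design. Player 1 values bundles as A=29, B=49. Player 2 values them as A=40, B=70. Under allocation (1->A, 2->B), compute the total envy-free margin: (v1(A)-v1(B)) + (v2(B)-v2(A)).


Step 1: Player 1's margin = v1(A) - v1(B) = 29 - 49 = -20
Step 2: Player 2's margin = v2(B) - v2(A) = 70 - 40 = 30
Step 3: Total margin = -20 + 30 = 10

10


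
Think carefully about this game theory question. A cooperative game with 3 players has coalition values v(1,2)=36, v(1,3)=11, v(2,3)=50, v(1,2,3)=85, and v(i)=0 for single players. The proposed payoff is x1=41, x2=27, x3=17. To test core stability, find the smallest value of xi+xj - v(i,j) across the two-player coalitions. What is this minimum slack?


Step 1: Slack for coalition (1,2): x1+x2 - v12 = 68 - 36 = 32
Step 2: Slack for coalition (1,3): x1+x3 - v13 = 58 - 11 = 47
Step 3: Slack for coalition (2,3): x2+x3 - v23 = 44 - 50 = -6
Step 4: Minimum slack = min(32, 47, -6) = -6, attained by (2,3); coalition (2,3) can block (slack < 0), so the allocation is not in the core

-6


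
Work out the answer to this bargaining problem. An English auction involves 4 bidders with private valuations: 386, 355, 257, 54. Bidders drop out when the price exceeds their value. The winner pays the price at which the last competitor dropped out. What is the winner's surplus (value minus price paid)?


Step 1: Identify the highest value: 386
Step 2: Identify the second-highest value: 355
Step 3: The final price = second-highest value = 355
Step 4: Surplus = 386 - 355 = 31

31


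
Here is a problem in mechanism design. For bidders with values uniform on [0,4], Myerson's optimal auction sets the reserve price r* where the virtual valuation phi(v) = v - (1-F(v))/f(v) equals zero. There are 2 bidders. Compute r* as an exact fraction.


Step 1: For U[0,4], F(v) = v/4 and f(v) = 1/4
Step 2: phi(v) = v - (1 - v/4)/(1/4) = v - (4 - v) = 2v - 4
Step 3: Set phi(r*) = 0: 2r* - 4 = 0
Step 4: r* = 4/2 = 2 (the number of bidders n = 2 does not enter)

2


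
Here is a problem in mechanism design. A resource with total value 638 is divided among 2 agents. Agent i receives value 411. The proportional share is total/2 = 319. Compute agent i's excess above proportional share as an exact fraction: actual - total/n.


Step 1: Proportional share = 638/2 = 319
Step 2: Agent's actual allocation = 411
Step 3: Excess = 411 - 319 = 92

92


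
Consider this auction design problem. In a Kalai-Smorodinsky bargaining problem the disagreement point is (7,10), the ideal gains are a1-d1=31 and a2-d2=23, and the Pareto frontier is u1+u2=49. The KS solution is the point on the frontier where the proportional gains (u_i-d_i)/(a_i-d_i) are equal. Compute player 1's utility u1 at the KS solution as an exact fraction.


Step 1: At the KS point, (u1-d1)/r1 = (u2-d2)/r2 = t and u1+u2 = 49
Step 2: u1 = d1 + r1*t and u2 = d2 + r2*t, so (d1 + r1*t) + (d2 + r2*t) = 49
Step 3: t = (49 - 7 - 10)/(31 + 23) = 32/54 = 16/27
Step 4: u1 = d1 + r1*t = 7 + 31 * 16/27 = 685/27
Step 5: (Check: u2 = d2 + r2*t = 638/27; u1+u2 = 685/27 + 638/27 = 49, on the frontier.)

685/27


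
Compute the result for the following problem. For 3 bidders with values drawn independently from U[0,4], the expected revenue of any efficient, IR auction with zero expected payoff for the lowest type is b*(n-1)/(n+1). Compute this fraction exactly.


Step 1: By Revenue Equivalence, expected revenue = b*(n-1)/(n+1)
Step 2: Substituting n = 3, b = 4
Step 3: Revenue = 4*(3-1)/(3+1) = 4*2/4
Step 4: Revenue = 8/4 = 2

2


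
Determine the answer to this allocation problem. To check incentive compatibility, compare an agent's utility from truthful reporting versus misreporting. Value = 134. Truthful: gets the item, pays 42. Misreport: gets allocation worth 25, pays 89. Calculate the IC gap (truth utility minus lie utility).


Step 1: U(truth) = value - payment = 134 - 42 = 92
Step 2: U(lie) = allocation - payment = 25 - 89 = -64
Step 3: IC gap = 92 - (-64) = 156

156


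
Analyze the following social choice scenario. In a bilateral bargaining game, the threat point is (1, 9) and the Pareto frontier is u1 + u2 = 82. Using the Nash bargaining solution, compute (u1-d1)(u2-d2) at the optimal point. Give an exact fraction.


Step 1: The Nash solution splits surplus symmetrically above the disagreement point
Step 2: u1 = (total + d1 - d2)/2 = (82 + 1 - 9)/2 = 37
Step 3: u2 = (total - d1 + d2)/2 = (82 - 1 + 9)/2 = 45
Step 4: Nash product = (37 - 1) * (45 - 9)
Step 5: = 36 * 36 = 1296

1296


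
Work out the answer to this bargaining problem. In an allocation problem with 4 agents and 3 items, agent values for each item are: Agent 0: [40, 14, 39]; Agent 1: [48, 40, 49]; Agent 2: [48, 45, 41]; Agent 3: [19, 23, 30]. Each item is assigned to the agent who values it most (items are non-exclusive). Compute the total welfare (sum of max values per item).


Step 1: For each item, find the maximum value among all agents.
Step 2: Item 0 -> Agent 1 (value 48)
Step 3: Item 1 -> Agent 2 (value 45)
Step 4: Item 2 -> Agent 1 (value 49)
Step 5: Total welfare = 48 + 45 + 49 = 142

142


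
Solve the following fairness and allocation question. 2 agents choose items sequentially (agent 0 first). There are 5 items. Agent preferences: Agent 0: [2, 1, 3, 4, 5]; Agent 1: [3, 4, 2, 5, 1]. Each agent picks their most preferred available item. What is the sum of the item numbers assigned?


Step 1: Agent 0 picks item 2
Step 2: Agent 1 picks item 3
Step 3: Sum = 2 + 3 = 5

5


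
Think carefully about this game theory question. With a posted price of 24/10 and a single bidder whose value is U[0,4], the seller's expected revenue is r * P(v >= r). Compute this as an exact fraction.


Step 1: Posted price r = 12/5, value support [0,4]
Step 2: P(v >= r) = (4 - 12/5)/4 = 2/5
Step 3: Expected revenue = r * P(v >= r) = 12/5 * 2/5
Step 4: Revenue = 24/25

24/25


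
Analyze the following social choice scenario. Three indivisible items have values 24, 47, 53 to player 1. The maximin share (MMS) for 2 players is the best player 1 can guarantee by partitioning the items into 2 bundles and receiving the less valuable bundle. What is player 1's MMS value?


Step 1: Item values = 24, 47, 53
Step 2: Enumerate all 2-bundle partitions and take the smaller bundle:
  Partition 1: {24} vs {47,53} -> bundles 24, 100; min = 24
  Partition 2: {47} vs {24,53} -> bundles 47, 77; min = 47
  Partition 3: {53} vs {24,47} -> bundles 53, 71; min = 53
Step 3: MMS = max(24, 47, 53) = 53

53


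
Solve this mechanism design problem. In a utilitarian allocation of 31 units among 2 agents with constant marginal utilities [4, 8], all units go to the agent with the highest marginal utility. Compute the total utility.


Step 1: The marginal utilities are [4, 8]
Step 2: The highest marginal utility is 8
Step 3: All 31 units go to that agent
Step 4: Total utility = 8 * 31 = 248

248


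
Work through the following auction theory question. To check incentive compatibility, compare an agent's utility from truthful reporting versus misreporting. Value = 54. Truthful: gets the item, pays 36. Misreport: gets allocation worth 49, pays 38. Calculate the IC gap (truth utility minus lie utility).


Step 1: U(truth) = value - payment = 54 - 36 = 18
Step 2: U(lie) = allocation - payment = 49 - 38 = 11
Step 3: IC gap = 18 - 11 = 7

7


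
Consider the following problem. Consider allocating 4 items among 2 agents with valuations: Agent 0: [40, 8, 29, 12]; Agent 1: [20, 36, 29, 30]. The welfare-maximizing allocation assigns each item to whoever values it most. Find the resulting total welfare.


Step 1: For each item, find the maximum value among all agents.
Step 2: Item 0 -> Agent 0 (value 40)
Step 3: Item 1 -> Agent 1 (value 36)
Step 4: Item 2 -> Agent 0 (value 29)
Step 5: Item 3 -> Agent 1 (value 30)
Step 6: Total welfare = 40 + 36 + 29 + 30 = 135

135


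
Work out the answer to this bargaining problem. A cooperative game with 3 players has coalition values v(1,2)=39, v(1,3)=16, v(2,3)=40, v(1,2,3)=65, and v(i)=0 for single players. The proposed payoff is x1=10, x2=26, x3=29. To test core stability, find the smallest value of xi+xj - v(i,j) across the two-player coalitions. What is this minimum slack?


Step 1: Slack for coalition (1,2): x1+x2 - v12 = 36 - 39 = -3
Step 2: Slack for coalition (1,3): x1+x3 - v13 = 39 - 16 = 23
Step 3: Slack for coalition (2,3): x2+x3 - v23 = 55 - 40 = 15
Step 4: Minimum slack = min(-3, 23, 15) = -3, attained by (1,2); coalition (1,2) can block (slack < 0), so the allocation is not in the core

-3


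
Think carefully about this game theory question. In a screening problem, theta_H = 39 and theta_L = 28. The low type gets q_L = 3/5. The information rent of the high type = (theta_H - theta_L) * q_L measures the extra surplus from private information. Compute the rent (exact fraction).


Step 1: theta_H - theta_L = 39 - 28 = 11
Step 2: Information rent = (theta_H - theta_L) * q_L
Step 3: = 11 * 3/5
Step 4: = 33/5

33/5


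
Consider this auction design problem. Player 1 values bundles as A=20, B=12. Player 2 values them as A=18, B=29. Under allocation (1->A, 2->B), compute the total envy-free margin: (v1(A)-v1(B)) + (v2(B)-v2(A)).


Step 1: Player 1's margin = v1(A) - v1(B) = 20 - 12 = 8
Step 2: Player 2's margin = v2(B) - v2(A) = 29 - 18 = 11
Step 3: Total margin = 8 + 11 = 19

19


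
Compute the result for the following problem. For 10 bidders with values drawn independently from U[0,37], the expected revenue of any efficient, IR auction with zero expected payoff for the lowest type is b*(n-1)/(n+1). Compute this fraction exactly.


Step 1: By Revenue Equivalence, expected revenue = b*(n-1)/(n+1)
Step 2: Substituting n = 10, b = 37
Step 3: Revenue = 37*(10-1)/(10+1) = 37*9/11
Step 4: Revenue = 333/11

333/11


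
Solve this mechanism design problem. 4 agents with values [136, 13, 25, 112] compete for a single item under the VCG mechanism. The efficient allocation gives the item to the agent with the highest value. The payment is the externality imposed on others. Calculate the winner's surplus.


Step 1: The winner is the agent with the highest value: agent 0 with value 136
Step 2: Values of other agents: [13, 25, 112]
Step 3: VCG payment = max of others' values = 112
Step 4: Surplus = 136 - 112 = 24

24


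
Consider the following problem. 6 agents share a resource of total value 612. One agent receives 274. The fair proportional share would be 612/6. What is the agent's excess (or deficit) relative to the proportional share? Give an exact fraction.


Step 1: Proportional share = 612/6 = 102
Step 2: Agent's actual allocation = 274
Step 3: Excess = 274 - 102 = 172

172


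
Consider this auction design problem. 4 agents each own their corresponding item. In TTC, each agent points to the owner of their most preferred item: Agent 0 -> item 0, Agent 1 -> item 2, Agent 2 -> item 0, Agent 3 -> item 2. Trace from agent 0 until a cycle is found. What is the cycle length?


Step 1: Trace the pointer graph from agent 0: 0 -> 0
Step 2: A cycle is detected when we revisit agent 0
Step 3: The cycle is: 0 -> 0
Step 4: Cycle length = 1

1


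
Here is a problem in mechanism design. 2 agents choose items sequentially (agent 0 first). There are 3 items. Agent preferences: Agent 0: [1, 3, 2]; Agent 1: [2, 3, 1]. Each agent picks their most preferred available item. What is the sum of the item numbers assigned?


Step 1: Agent 0 picks item 1
Step 2: Agent 1 picks item 2
Step 3: Sum = 1 + 2 = 3

3


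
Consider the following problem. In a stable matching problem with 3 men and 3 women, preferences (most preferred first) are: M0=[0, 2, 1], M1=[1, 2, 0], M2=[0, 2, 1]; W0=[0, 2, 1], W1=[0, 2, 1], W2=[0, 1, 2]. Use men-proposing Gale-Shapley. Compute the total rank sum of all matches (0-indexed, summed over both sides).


Step 1: Run Gale-Shapley (men propose, women hold best offer):
  M0 proposes to W0; she accepts
  M1 proposes to W1; she accepts
  M2 proposes to W0; rejected
  M2 proposes to W2; she accepts
Step 2: Final matching: W0-M0, W1-M1, W2-M2
Step 3: 0-indexed ranks (man's rank of his match, then woman's): 0 + 0 + 0 + 2 + 1 + 2
Step 4: Total rank sum = 5

5


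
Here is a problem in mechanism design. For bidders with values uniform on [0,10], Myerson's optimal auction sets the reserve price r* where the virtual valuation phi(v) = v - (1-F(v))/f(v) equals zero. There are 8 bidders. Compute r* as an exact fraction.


Step 1: For U[0,10], F(v) = v/10 and f(v) = 1/10
Step 2: phi(v) = v - (1 - v/10)/(1/10) = v - (10 - v) = 2v - 10
Step 3: Set phi(r*) = 0: 2r* - 10 = 0
Step 4: r* = 10/2 = 5 (the number of bidders n = 8 does not enter)

5


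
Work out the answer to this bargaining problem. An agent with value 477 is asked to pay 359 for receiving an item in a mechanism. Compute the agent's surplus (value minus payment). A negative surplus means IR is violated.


Step 1: Surplus = value - payment = 477 - 359 = 118
Step 2: IR is satisfied (surplus >= 0)

118


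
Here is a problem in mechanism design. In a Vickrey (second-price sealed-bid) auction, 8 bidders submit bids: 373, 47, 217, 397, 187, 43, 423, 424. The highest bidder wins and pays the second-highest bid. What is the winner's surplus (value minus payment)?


Step 1: Sort bids in descending order: 424, 423, 397, 373, 217, 187, 47, 43
Step 2: The winning bid is the highest: 424
Step 3: The payment equals the second-highest bid: 423
Step 4: Surplus = winner's bid - payment = 424 - 423 = 1

1


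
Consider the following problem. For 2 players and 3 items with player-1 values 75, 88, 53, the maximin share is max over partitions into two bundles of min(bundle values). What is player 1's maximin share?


Step 1: Item values = 75, 88, 53
Step 2: Enumerate all 2-bundle partitions and take the smaller bundle:
  Partition 1: {75} vs {88,53} -> bundles 75, 141; min = 75
  Partition 2: {88} vs {75,53} -> bundles 88, 128; min = 88
  Partition 3: {53} vs {75,88} -> bundles 53, 163; min = 53
Step 3: MMS = max(75, 88, 53) = 88

88


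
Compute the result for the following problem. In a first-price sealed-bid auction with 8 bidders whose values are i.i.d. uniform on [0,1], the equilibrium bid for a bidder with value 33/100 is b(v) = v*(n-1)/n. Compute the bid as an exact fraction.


Step 1: The symmetric BNE bidding function is b(v) = v * (n-1) / n
Step 2: Substitute v = 33/100 and n = 8
Step 3: b = 33/100 * 7/8
Step 4: b = 231/800

231/800


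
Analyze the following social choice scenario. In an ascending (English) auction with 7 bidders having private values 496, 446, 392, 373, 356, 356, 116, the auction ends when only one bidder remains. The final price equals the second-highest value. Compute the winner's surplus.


Step 1: Identify the highest value: 496
Step 2: Identify the second-highest value: 446
Step 3: The final price = second-highest value = 446
Step 4: Surplus = 496 - 446 = 50

50


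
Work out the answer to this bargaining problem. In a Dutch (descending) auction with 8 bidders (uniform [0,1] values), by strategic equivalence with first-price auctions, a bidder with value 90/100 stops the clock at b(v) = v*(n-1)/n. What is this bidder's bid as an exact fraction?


Step 1: Dutch auctions are strategically equivalent to first-price auctions
Step 2: The equilibrium bid is b(v) = v*(n-1)/n
Step 3: b = 9/10 * 7/8
Step 4: b = 63/80

63/80


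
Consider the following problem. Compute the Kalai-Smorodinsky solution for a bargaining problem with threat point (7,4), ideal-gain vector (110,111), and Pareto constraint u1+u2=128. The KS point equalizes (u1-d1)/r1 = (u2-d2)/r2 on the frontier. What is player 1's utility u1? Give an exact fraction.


Step 1: At the KS point, (u1-d1)/r1 = (u2-d2)/r2 = t and u1+u2 = 128
Step 2: u1 = d1 + r1*t and u2 = d2 + r2*t, so (d1 + r1*t) + (d2 + r2*t) = 128
Step 3: t = (128 - 7 - 4)/(110 + 111) = 117/221 = 9/17
Step 4: u1 = d1 + r1*t = 7 + 110 * 9/17 = 1109/17
Step 5: (Check: u2 = d2 + r2*t = 1067/17; u1+u2 = 1109/17 + 1067/17 = 128, on the frontier.)

1109/17


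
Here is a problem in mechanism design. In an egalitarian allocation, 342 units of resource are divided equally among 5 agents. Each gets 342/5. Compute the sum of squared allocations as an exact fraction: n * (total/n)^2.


Step 1: Each agent's share = 342/5
Step 2: Square of each share = (342/5)^2 = 116964/25
Step 3: Sum of squares = 5 * 116964/25 = 116964/5

116964/5


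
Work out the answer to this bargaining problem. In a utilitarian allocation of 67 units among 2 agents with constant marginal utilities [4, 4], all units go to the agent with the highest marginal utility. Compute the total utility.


Step 1: The marginal utilities are [4, 4]
Step 2: The highest marginal utility is 4
Step 3: All 67 units go to that agent
Step 4: Total utility = 4 * 67 = 268

268


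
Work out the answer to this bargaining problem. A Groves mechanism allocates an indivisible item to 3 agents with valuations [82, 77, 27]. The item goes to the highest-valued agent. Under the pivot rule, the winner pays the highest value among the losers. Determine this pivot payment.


Step 1: The efficient winner is agent 0 with value 82
Step 2: Other agents' values: [77, 27]
Step 3: Pivot payment = max(others) = 77
Step 4: The winner pays 77

77


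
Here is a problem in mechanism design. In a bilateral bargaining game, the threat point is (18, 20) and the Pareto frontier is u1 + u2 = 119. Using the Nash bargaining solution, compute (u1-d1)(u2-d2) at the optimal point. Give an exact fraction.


Step 1: The Nash solution splits surplus symmetrically above the disagreement point
Step 2: u1 = (total + d1 - d2)/2 = (119 + 18 - 20)/2 = 117/2
Step 3: u2 = (total - d1 + d2)/2 = (119 - 18 + 20)/2 = 121/2
Step 4: Nash product = (117/2 - 18) * (121/2 - 20)
Step 5: = 81/2 * 81/2 = 6561/4

6561/4


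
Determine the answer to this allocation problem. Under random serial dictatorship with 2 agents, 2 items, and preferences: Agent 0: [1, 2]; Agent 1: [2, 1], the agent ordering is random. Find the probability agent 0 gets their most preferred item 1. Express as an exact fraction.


Step 1: Agent 0 wants item 1
Step 2: There are 2 possible orderings of agents
Step 3: In 2 orderings, agent 0 gets item 1
Step 4: Probability = 2/2 = 1

1


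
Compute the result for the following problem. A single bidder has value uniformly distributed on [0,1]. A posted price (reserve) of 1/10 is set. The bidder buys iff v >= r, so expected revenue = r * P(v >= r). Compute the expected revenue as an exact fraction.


Step 1: Posted price r = 1/10, value support [0,1]
Step 2: P(v >= r) = (1 - 1/10)/1 = 9/10
Step 3: Expected revenue = r * P(v >= r) = 1/10 * 9/10
Step 4: Revenue = 9/100

9/100


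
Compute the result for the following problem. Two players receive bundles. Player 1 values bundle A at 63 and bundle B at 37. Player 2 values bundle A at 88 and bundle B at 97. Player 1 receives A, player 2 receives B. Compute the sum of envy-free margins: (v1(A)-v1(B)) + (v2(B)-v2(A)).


Step 1: Player 1's margin = v1(A) - v1(B) = 63 - 37 = 26
Step 2: Player 2's margin = v2(B) - v2(A) = 97 - 88 = 9
Step 3: Total margin = 26 + 9 = 35

35


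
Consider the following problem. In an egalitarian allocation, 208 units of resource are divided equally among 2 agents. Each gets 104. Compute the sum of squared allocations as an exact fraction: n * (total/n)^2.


Step 1: Each agent's share = 208/2 = 104
Step 2: Square of each share = (104)^2 = 10816
Step 3: Sum of squares = 2 * 10816 = 21632

21632


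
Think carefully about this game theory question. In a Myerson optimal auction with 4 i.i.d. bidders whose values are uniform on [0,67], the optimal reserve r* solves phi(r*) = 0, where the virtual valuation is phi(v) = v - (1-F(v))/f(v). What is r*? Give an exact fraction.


Step 1: For U[0,67], F(v) = v/67 and f(v) = 1/67
Step 2: phi(v) = v - (1 - v/67)/(1/67) = v - (67 - v) = 2v - 67
Step 3: Set phi(r*) = 0: 2r* - 67 = 0
Step 4: r* = 67/2 (the number of bidders n = 4 does not enter)

67/2


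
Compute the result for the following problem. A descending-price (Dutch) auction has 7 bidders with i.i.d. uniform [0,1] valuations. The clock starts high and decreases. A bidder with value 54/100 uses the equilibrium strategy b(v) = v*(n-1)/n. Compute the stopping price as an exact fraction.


Step 1: Dutch auctions are strategically equivalent to first-price auctions
Step 2: The equilibrium bid is b(v) = v*(n-1)/n
Step 3: b = 27/50 * 6/7
Step 4: b = 81/175

81/175


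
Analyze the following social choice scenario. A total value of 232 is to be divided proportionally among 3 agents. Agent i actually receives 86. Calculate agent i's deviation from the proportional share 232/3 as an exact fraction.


Step 1: Proportional share = 232/3
Step 2: Agent's actual allocation = 86
Step 3: Excess = 86 - 232/3 = 26/3

26/3


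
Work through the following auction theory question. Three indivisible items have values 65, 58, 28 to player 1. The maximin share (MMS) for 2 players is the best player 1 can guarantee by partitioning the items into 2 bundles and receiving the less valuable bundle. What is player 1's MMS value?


Step 1: Item values = 65, 58, 28
Step 2: Enumerate all 2-bundle partitions and take the smaller bundle:
  Partition 1: {65} vs {58,28} -> bundles 65, 86; min = 65
  Partition 2: {58} vs {65,28} -> bundles 58, 93; min = 58
  Partition 3: {28} vs {65,58} -> bundles 28, 123; min = 28
Step 3: MMS = max(65, 58, 28) = 65

65


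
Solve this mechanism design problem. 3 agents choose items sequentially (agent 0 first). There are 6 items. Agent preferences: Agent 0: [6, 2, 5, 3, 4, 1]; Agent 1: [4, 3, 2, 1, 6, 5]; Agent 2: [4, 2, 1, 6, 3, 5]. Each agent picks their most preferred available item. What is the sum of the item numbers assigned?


Step 1: Agent 0 picks item 6
Step 2: Agent 1 picks item 4
Step 3: Agent 2 picks item 2
Step 4: Sum = 6 + 4 + 2 = 12

12


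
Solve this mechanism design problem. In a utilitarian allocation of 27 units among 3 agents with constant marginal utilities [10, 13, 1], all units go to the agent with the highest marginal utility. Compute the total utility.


Step 1: The marginal utilities are [10, 13, 1]
Step 2: The highest marginal utility is 13
Step 3: All 27 units go to that agent
Step 4: Total utility = 13 * 27 = 351

351


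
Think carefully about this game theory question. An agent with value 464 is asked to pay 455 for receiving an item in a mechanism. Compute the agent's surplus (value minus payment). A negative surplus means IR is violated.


Step 1: Surplus = value - payment = 464 - 455 = 9
Step 2: IR is satisfied (surplus >= 0)

9


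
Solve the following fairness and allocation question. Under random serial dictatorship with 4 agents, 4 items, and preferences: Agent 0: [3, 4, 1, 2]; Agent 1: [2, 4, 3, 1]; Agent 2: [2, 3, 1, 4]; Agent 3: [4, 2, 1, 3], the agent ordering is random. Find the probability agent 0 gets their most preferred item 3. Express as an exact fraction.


Step 1: Agent 0 wants item 3
Step 2: There are 24 possible orderings of agents
Step 3: In 18 orderings, agent 0 gets item 3
Step 4: Probability = 18/24 = 3/4

3/4


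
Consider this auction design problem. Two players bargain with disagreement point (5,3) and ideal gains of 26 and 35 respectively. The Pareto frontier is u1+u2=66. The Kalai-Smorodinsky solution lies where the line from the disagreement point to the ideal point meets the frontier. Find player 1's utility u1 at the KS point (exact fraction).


Step 1: At the KS point, (u1-d1)/r1 = (u2-d2)/r2 = t and u1+u2 = 66
Step 2: u1 = d1 + r1*t and u2 = d2 + r2*t, so (d1 + r1*t) + (d2 + r2*t) = 66
Step 3: t = (66 - 5 - 3)/(26 + 35) = 58/61
Step 4: u1 = d1 + r1*t = 5 + 26 * 58/61 = 1813/61
Step 5: (Check: u2 = d2 + r2*t = 2213/61; u1+u2 = 1813/61 + 2213/61 = 66, on the frontier.)

1813/61


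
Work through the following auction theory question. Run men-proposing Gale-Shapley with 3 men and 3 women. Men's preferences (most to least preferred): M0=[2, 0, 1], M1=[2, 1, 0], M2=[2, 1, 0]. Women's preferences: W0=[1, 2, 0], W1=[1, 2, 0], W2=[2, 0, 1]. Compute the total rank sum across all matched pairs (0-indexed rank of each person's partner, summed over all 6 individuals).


Step 1: Run Gale-Shapley (men propose, women hold best offer):
  M0 proposes to W2; she accepts
  M1 proposes to W2; rejected
  M1 proposes to W1; she accepts
  M2 proposes to W2; she switches from M0
  M0 proposes to W0; she accepts
Step 2: Final matching: W0-M0, W1-M1, W2-M2
Step 3: 0-indexed ranks (man's rank of his match, then woman's): 1 + 2 + 1 + 0 + 0 + 0
Step 4: Total rank sum = 4

4


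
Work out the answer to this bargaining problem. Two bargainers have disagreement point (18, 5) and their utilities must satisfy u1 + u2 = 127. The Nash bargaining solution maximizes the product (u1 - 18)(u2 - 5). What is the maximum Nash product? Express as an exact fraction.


Step 1: The Nash solution splits surplus symmetrically above the disagreement point
Step 2: u1 = (total + d1 - d2)/2 = (127 + 18 - 5)/2 = 70
Step 3: u2 = (total - d1 + d2)/2 = (127 - 18 + 5)/2 = 57
Step 4: Nash product = (70 - 18) * (57 - 5)
Step 5: = 52 * 52 = 2704

2704


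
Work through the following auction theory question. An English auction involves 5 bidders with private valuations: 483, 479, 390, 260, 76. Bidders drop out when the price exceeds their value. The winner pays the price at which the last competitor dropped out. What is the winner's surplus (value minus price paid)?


Step 1: Identify the highest value: 483
Step 2: Identify the second-highest value: 479
Step 3: The final price = second-highest value = 479
Step 4: Surplus = 483 - 479 = 4

4


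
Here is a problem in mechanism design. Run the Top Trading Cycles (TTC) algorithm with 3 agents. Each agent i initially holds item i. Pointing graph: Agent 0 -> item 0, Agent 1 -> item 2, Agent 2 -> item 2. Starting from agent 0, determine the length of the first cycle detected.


Step 1: Trace the pointer graph from agent 0: 0 -> 0
Step 2: A cycle is detected when we revisit agent 0
Step 3: The cycle is: 0 -> 0
Step 4: Cycle length = 1

1


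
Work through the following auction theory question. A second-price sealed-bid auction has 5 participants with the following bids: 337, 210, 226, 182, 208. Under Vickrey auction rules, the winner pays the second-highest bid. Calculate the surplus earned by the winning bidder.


Step 1: Sort bids in descending order: 337, 226, 210, 208, 182
Step 2: The winning bid is the highest: 337
Step 3: The payment equals the second-highest bid: 226
Step 4: Surplus = winner's bid - payment = 337 - 226 = 111

111


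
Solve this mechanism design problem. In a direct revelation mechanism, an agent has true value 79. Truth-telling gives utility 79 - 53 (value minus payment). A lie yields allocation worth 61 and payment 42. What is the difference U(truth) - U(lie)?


Step 1: U(truth) = value - payment = 79 - 53 = 26
Step 2: U(lie) = allocation - payment = 61 - 42 = 19
Step 3: IC gap = 26 - 19 = 7

7


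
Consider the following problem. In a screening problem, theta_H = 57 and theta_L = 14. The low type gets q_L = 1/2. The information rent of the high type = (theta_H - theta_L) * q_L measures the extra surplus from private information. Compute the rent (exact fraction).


Step 1: theta_H - theta_L = 57 - 14 = 43
Step 2: Information rent = (theta_H - theta_L) * q_L
Step 3: = 43 * 1/2
Step 4: = 43/2

43/2


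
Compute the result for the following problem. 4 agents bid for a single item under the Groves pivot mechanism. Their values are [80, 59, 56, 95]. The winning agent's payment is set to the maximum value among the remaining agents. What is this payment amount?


Step 1: The efficient winner is agent 3 with value 95
Step 2: Other agents' values: [80, 59, 56]
Step 3: Pivot payment = max(others) = 80
Step 4: The winner pays 80

80


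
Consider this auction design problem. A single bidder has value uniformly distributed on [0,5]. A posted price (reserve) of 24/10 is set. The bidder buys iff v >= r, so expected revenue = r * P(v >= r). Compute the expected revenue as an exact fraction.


Step 1: Posted price r = 12/5, value support [0,5]
Step 2: P(v >= r) = (5 - 12/5)/5 = 13/25
Step 3: Expected revenue = r * P(v >= r) = 12/5 * 13/25
Step 4: Revenue = 156/125

156/125


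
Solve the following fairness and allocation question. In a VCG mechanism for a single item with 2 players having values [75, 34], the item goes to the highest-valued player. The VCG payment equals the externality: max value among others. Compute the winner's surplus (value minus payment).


Step 1: The winner is the agent with the highest value: agent 0 with value 75
Step 2: Values of other agents: [34]
Step 3: VCG payment = max of others' values = 34
Step 4: Surplus = 75 - 34 = 41

41


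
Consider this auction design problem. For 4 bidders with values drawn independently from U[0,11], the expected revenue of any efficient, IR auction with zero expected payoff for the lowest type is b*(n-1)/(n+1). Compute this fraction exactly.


Step 1: By Revenue Equivalence, expected revenue = b*(n-1)/(n+1)
Step 2: Substituting n = 4, b = 11
Step 3: Revenue = 11*(4-1)/(4+1) = 11*3/5
Step 4: Revenue = 33/5

33/5


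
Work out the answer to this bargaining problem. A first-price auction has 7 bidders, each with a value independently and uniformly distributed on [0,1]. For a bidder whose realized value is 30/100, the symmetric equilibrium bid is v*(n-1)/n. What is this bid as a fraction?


Step 1: The symmetric BNE bidding function is b(v) = v * (n-1) / n
Step 2: Substitute v = 3/10 and n = 7
Step 3: b = 3/10 * 6/7
Step 4: b = 9/35

9/35


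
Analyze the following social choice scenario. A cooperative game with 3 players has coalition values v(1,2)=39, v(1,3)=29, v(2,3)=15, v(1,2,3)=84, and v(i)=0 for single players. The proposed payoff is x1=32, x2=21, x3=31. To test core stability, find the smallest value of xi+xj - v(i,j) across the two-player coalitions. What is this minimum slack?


Step 1: Slack for coalition (1,2): x1+x2 - v12 = 53 - 39 = 14
Step 2: Slack for coalition (1,3): x1+x3 - v13 = 63 - 29 = 34
Step 3: Slack for coalition (2,3): x2+x3 - v23 = 52 - 15 = 37
Step 4: Minimum slack = min(14, 34, 37) = 14, attained by (1,2); no pair can gain by deviating, so the allocation is in the core

14


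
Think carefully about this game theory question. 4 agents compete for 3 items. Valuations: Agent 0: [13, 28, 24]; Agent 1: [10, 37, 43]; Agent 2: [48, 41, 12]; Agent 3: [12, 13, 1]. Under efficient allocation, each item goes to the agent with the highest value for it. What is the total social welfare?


Step 1: For each item, find the maximum value among all agents.
Step 2: Item 0 -> Agent 2 (value 48)
Step 3: Item 1 -> Agent 2 (value 41)
Step 4: Item 2 -> Agent 1 (value 43)
Step 5: Total welfare = 48 + 41 + 43 = 132

132


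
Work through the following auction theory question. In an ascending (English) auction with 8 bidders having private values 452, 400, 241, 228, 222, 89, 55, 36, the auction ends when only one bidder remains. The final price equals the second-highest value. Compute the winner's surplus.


Step 1: Identify the highest value: 452
Step 2: Identify the second-highest value: 400
Step 3: The final price = second-highest value = 400
Step 4: Surplus = 452 - 400 = 52

52


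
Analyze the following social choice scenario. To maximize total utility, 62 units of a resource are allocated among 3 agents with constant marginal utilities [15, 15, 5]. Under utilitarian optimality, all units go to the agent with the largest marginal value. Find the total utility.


Step 1: The marginal utilities are [15, 15, 5]
Step 2: The highest marginal utility is 15
Step 3: All 62 units go to that agent
Step 4: Total utility = 15 * 62 = 930

930


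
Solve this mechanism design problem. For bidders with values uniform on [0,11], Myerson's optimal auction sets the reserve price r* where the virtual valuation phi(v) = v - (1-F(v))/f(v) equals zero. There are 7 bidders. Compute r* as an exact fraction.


Step 1: For U[0,11], F(v) = v/11 and f(v) = 1/11
Step 2: phi(v) = v - (1 - v/11)/(1/11) = v - (11 - v) = 2v - 11
Step 3: Set phi(r*) = 0: 2r* - 11 = 0
Step 4: r* = 11/2 (the number of bidders n = 7 does not enter)

11/2


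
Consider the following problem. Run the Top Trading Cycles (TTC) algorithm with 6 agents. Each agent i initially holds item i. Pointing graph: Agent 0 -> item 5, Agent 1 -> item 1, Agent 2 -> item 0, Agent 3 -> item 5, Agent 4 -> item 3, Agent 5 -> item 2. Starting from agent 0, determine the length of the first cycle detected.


Step 1: Trace the pointer graph from agent 0: 0 -> 5 -> 2 -> 0
Step 2: A cycle is detected when we revisit agent 0
Step 3: The cycle is: 0 -> 5 -> 2 -> 0
Step 4: Cycle length = 3

3


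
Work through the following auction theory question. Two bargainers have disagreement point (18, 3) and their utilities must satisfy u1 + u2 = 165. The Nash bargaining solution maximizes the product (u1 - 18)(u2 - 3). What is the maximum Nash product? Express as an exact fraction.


Step 1: The Nash solution splits surplus symmetrically above the disagreement point
Step 2: u1 = (total + d1 - d2)/2 = (165 + 18 - 3)/2 = 90
Step 3: u2 = (total - d1 + d2)/2 = (165 - 18 + 3)/2 = 75
Step 4: Nash product = (90 - 18) * (75 - 3)
Step 5: = 72 * 72 = 5184

5184


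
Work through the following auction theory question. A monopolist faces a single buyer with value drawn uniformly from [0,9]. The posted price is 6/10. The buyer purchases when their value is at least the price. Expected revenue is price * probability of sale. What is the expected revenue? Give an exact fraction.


Step 1: Posted price r = 3/5, value support [0,9]
Step 2: P(v >= r) = (9 - 3/5)/9 = 14/15
Step 3: Expected revenue = r * P(v >= r) = 3/5 * 14/15
Step 4: Revenue = 14/25

14/25


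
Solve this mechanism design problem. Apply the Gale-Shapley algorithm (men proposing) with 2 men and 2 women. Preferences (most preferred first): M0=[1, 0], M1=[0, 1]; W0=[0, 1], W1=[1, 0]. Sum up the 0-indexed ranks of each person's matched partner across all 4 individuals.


Step 1: Run Gale-Shapley (men propose, women hold best offer):
  M0 proposes to W1; she accepts
  M1 proposes to W0; she accepts
Step 2: Final matching: W0-M1, W1-M0
Step 3: 0-indexed ranks (man's rank of his match, then woman's): 0 + 1 + 0 + 1
Step 4: Total rank sum = 2

2


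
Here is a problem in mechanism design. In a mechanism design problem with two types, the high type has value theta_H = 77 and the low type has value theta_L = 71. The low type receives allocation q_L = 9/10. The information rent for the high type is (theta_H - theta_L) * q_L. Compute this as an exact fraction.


Step 1: theta_H - theta_L = 77 - 71 = 6
Step 2: Information rent = (theta_H - theta_L) * q_L
Step 3: = 6 * 9/10
Step 4: = 27/5

27/5


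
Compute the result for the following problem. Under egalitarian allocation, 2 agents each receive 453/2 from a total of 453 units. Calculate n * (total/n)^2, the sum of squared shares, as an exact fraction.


Step 1: Each agent's share = 453/2
Step 2: Square of each share = (453/2)^2 = 205209/4
Step 3: Sum of squares = 2 * 205209/4 = 205209/2

205209/2


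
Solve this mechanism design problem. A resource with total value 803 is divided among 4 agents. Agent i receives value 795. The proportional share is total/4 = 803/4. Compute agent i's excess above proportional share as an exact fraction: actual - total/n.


Step 1: Proportional share = 803/4
Step 2: Agent's actual allocation = 795
Step 3: Excess = 795 - 803/4 = 2377/4

2377/4


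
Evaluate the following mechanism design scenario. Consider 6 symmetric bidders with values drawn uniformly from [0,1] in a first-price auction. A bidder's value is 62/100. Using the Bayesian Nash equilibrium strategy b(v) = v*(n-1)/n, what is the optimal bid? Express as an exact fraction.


Step 1: The symmetric BNE bidding function is b(v) = v * (n-1) / n
Step 2: Substitute v = 31/50 and n = 6
Step 3: b = 31/50 * 5/6
Step 4: b = 31/60

31/60


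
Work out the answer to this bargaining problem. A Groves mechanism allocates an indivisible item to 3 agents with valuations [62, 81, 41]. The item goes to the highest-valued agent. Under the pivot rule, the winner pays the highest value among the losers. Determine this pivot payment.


Step 1: The efficient winner is agent 1 with value 81
Step 2: Other agents' values: [62, 41]
Step 3: Pivot payment = max(others) = 62
Step 4: The winner pays 62

62


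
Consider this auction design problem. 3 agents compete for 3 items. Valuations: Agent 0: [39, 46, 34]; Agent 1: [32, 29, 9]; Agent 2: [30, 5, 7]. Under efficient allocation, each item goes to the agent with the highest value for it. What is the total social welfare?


Step 1: For each item, find the maximum value among all agents.
Step 2: Item 0 -> Agent 0 (value 39)
Step 3: Item 1 -> Agent 0 (value 46)
Step 4: Item 2 -> Agent 0 (value 34)
Step 5: Total welfare = 39 + 46 + 34 = 119

119


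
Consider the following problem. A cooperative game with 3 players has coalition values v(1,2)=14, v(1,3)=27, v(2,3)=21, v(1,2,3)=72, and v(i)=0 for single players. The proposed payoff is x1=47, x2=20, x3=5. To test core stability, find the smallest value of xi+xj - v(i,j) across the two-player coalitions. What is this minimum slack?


Step 1: Slack for coalition (1,2): x1+x2 - v12 = 67 - 14 = 53
Step 2: Slack for coalition (1,3): x1+x3 - v13 = 52 - 27 = 25
Step 3: Slack for coalition (2,3): x2+x3 - v23 = 25 - 21 = 4
Step 4: Minimum slack = min(53, 25, 4) = 4, attained by (2,3); no pair can gain by deviating, so the allocation is in the core

4


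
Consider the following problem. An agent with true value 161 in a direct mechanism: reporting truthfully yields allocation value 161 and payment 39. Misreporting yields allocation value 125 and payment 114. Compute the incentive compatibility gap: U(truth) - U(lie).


Step 1: U(truth) = value - payment = 161 - 39 = 122
Step 2: U(lie) = allocation - payment = 125 - 114 = 11
Step 3: IC gap = 122 - 11 = 111

111


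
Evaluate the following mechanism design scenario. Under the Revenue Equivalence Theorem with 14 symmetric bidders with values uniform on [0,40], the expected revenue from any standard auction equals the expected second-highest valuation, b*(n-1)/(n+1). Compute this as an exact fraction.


Step 1: By Revenue Equivalence, expected revenue = b*(n-1)/(n+1)
Step 2: Substituting n = 14, b = 40
Step 3: Revenue = 40*(14-1)/(14+1) = 40*13/15
Step 4: Revenue = 520/15 = 104/3

104/3


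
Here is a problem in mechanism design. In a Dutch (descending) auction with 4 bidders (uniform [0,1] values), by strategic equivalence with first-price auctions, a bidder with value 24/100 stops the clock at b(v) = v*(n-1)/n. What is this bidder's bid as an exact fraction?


Step 1: Dutch auctions are strategically equivalent to first-price auctions
Step 2: The equilibrium bid is b(v) = v*(n-1)/n
Step 3: b = 6/25 * 3/4
Step 4: b = 9/50

9/50


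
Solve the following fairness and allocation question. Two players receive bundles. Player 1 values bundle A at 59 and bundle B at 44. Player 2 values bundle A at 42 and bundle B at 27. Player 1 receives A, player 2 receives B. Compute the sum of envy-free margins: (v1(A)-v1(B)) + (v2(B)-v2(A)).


Step 1: Player 1's margin = v1(A) - v1(B) = 59 - 44 = 15
Step 2: Player 2's margin = v2(B) - v2(A) = 27 - 42 = -15
Step 3: Total margin = 15 + -15 = 0

0


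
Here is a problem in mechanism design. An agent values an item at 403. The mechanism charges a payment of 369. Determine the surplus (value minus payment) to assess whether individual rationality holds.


Step 1: Surplus = value - payment = 403 - 369 = 34
Step 2: IR is satisfied (surplus >= 0)

34


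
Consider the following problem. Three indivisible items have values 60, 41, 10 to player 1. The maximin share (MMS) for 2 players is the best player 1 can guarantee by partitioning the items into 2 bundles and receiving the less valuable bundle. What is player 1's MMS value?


Step 1: Item values = 60, 41, 10
Step 2: Enumerate all 2-bundle partitions and take the smaller bundle:
  Partition 1: {60} vs {41,10} -> bundles 60, 51; min = 51
  Partition 2: {41} vs {60,10} -> bundles 41, 70; min = 41
  Partition 3: {10} vs {60,41} -> bundles 10, 101; min = 10
Step 3: MMS = max(51, 41, 10) = 51

51
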